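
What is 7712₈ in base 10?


Positional values:
Position 0: 2 × 8^0 = 2
Position 1: 1 × 8^1 = 8
Position 2: 7 × 8^2 = 448
Position 3: 7 × 8^3 = 3584
Sum = 2 + 8 + 448 + 3584
= 4042


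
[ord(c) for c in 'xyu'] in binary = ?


String: 'xyu'  (3 characters)
Per-character ASCII lookup:
  'x': lowercase starts at 97: 'x' = 97 + 23 = 120 → 1111000
  'y': lowercase starts at 97: 'y' = 97 + 24 = 121 → 1111001
  'u': lowercase starts at 97: 'u' = 97 + 20 = 117 → 1110101
= 1111000 1111001 1110101


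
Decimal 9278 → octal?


Divide by 8 repeatedly:
9278 ÷ 8 = 1159 remainder 6
1159 ÷ 8 = 144 remainder 7
144 ÷ 8 = 18 remainder 0
18 ÷ 8 = 2 remainder 2
2 ÷ 8 = 0 remainder 2
Reading remainders bottom-up:
= 0o22076


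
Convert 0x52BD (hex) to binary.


Each hex digit → 4 binary bits:
  5 = 0101
  2 = 0010
  B = 1011
  D = 1101
Concatenate: 0101 0010 1011 1101
= 0101001010111101


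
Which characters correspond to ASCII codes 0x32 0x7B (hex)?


Codes (hex): 0x32 0x7B
Per-code ASCII lookup:
  0x32 = 50  (range 48-57: digits, 50 - 48 = 2) → '2'
  0x7B = 123  (special character) → '{'
= '2{'


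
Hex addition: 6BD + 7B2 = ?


Align and add column by column (LSB to MSB, each column mod 16 with carry):
  06BD
+ 07B2
  ----
  col 0: D(13) + 2(2) + 0 (carry in) = 15 → F(15), carry out 0
  col 1: B(11) + B(11) + 0 (carry in) = 22 → 6(6), carry out 1
  col 2: 6(6) + 7(7) + 1 (carry in) = 14 → E(14), carry out 0
  col 3: 0(0) + 0(0) + 0 (carry in) = 0 → 0(0), carry out 0
Reading digits MSB→LSB: 0E6F
Strip leading zeros: E6F
= 0xE6F


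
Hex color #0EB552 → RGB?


Hex: #0EB552
R = 0E₁₆ = 14
G = B5₁₆ = 181
B = 52₁₆ = 82
= RGB(14, 181, 82)


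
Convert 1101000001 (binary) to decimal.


Positional values:
Bit 0: 1 × 2^0 = 1
Bit 6: 1 × 2^6 = 64
Bit 8: 1 × 2^8 = 256
Bit 9: 1 × 2^9 = 512
Sum = 1 + 64 + 256 + 512
= 833


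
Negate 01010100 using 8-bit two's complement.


Original: 01010100
Step 1 - Invert all bits: 10101011
Step 2 - Add 1: 10101011 + 1
= 10101100 (represents -84)


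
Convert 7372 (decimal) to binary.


Divide by 2 repeatedly:
7372 ÷ 2 = 3686 remainder 0
3686 ÷ 2 = 1843 remainder 0
1843 ÷ 2 = 921 remainder 1
921 ÷ 2 = 460 remainder 1
460 ÷ 2 = 230 remainder 0
230 ÷ 2 = 115 remainder 0
115 ÷ 2 = 57 remainder 1
57 ÷ 2 = 28 remainder 1
28 ÷ 2 = 14 remainder 0
14 ÷ 2 = 7 remainder 0
7 ÷ 2 = 3 remainder 1
3 ÷ 2 = 1 remainder 1
1 ÷ 2 = 0 remainder 1
Reading remainders bottom-up:
= 1110011001100


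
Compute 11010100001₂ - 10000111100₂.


Align and subtract column by column (LSB to MSB, borrowing when needed):
  11010100001
- 10000111100
  -----------
  col 0: (1 - 0 borrow-in) - 0 → 1 - 0 = 1, borrow out 0
  col 1: (0 - 0 borrow-in) - 0 → 0 - 0 = 0, borrow out 0
  col 2: (0 - 0 borrow-in) - 1 → borrow from next column: (0+2) - 1 = 1, borrow out 1
  col 3: (0 - 1 borrow-in) - 1 → borrow from next column: (-1+2) - 1 = 0, borrow out 1
  col 4: (0 - 1 borrow-in) - 1 → borrow from next column: (-1+2) - 1 = 0, borrow out 1
  col 5: (1 - 1 borrow-in) - 1 → borrow from next column: (0+2) - 1 = 1, borrow out 1
  col 6: (0 - 1 borrow-in) - 0 → borrow from next column: (-1+2) - 0 = 1, borrow out 1
  col 7: (1 - 1 borrow-in) - 0 → 0 - 0 = 0, borrow out 0
  col 8: (0 - 0 borrow-in) - 0 → 0 - 0 = 0, borrow out 0
  col 9: (1 - 0 borrow-in) - 0 → 1 - 0 = 1, borrow out 0
  col 10: (1 - 0 borrow-in) - 1 → 1 - 1 = 0, borrow out 0
Reading bits MSB→LSB: 01001100101
Strip leading zeros: 1001100101
= 1001100101


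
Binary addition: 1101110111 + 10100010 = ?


Align and add column by column (LSB to MSB, carry propagating):
  01101110111
+ 00010100010
  -----------
  col 0: 1 + 0 + 0 (carry in) = 1 → bit 1, carry out 0
  col 1: 1 + 1 + 0 (carry in) = 2 → bit 0, carry out 1
  col 2: 1 + 0 + 1 (carry in) = 2 → bit 0, carry out 1
  col 3: 0 + 0 + 1 (carry in) = 1 → bit 1, carry out 0
  col 4: 1 + 0 + 0 (carry in) = 1 → bit 1, carry out 0
  col 5: 1 + 1 + 0 (carry in) = 2 → bit 0, carry out 1
  col 6: 1 + 0 + 1 (carry in) = 2 → bit 0, carry out 1
  col 7: 0 + 1 + 1 (carry in) = 2 → bit 0, carry out 1
  col 8: 1 + 0 + 1 (carry in) = 2 → bit 0, carry out 1
  col 9: 1 + 0 + 1 (carry in) = 2 → bit 0, carry out 1
  col 10: 0 + 0 + 1 (carry in) = 1 → bit 1, carry out 0
Reading bits MSB→LSB: 10000011001
Strip leading zeros: 10000011001
= 10000011001


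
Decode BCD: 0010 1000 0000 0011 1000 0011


Each 4-bit group → digit:
  0010 → 2
  1000 → 8
  0000 → 0
  0011 → 3
  1000 → 8
  0011 → 3
= 280383


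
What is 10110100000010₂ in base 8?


Group into 3-bit groups: 010110100000010
  010 = 2
  110 = 6
  100 = 4
  000 = 0
  010 = 2
= 0o26402


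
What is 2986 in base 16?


Divide by 16 repeatedly:
2986 ÷ 16 = 186 remainder 10 (A)
186 ÷ 16 = 11 remainder 10 (A)
11 ÷ 16 = 0 remainder 11 (B)
Reading remainders bottom-up:
= 0xBAA


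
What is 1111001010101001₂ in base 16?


Group into 4-bit nibbles: 1111001010101001
  1111 = F
  0010 = 2
  1010 = A
  1001 = 9
= 0xF2A9


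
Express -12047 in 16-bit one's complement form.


Original: 0010111100001111
Invert all bits:
  bit 0: 0 → 1
  bit 1: 0 → 1
  bit 2: 1 → 0
  bit 3: 0 → 1
  bit 4: 1 → 0
  bit 5: 1 → 0
  bit 6: 1 → 0
  bit 7: 1 → 0
  bit 8: 0 → 1
  bit 9: 0 → 1
  bit 10: 0 → 1
  bit 11: 0 → 1
  bit 12: 1 → 0
  bit 13: 1 → 0
  bit 14: 1 → 0
  bit 15: 1 → 0
= 1101000011110000


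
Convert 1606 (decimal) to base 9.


Divide by 9 repeatedly:
1606 ÷ 9 = 178 remainder 4
178 ÷ 9 = 19 remainder 7
19 ÷ 9 = 2 remainder 1
2 ÷ 9 = 0 remainder 2
Reading remainders bottom-up:
= 2174


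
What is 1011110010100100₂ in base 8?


Group into 3-bit groups: 001011110010100100
  001 = 1
  011 = 3
  110 = 6
  010 = 2
  100 = 4
  100 = 4
= 0o136244


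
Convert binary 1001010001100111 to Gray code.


Binary: 1001010001100111
Gray code: G = B XOR (B >> 1)
B >> 1 = 0100101000110011
1001010001100111 XOR 0100101000110011:
  1 XOR 0 = 1
  0 XOR 1 = 1
  0 XOR 0 = 0
  1 XOR 0 = 1
  0 XOR 1 = 1
  1 XOR 0 = 1
  0 XOR 1 = 1
  0 XOR 0 = 0
  0 XOR 0 = 0
  1 XOR 0 = 1
  1 XOR 1 = 0
  0 XOR 1 = 1
  0 XOR 0 = 0
  1 XOR 0 = 1
  1 XOR 1 = 0
  1 XOR 1 = 0
= 1101111001010100


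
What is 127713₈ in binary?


Each octal digit → 3 binary bits:
  1 = 001
  2 = 010
  7 = 111
  7 = 111
  1 = 001
  3 = 011
Concatenate: 001 010 111 111 001 011
= 001010111111001011


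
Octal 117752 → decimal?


Positional values:
Position 0: 2 × 8^0 = 2
Position 1: 5 × 8^1 = 40
Position 2: 7 × 8^2 = 448
Position 3: 7 × 8^3 = 3584
Position 4: 1 × 8^4 = 4096
Position 5: 1 × 8^5 = 32768
Sum = 2 + 40 + 448 + 3584 + 4096 + 32768
= 40938


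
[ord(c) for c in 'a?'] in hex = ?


String: 'a?'  (2 characters)
Per-character ASCII lookup:
  'a': lowercase starts at 97: 'a' = 97 + 0 = 97 → 0x61
  '?': special character: '?' = 63 → 0x3F
= 0x61 0x3F


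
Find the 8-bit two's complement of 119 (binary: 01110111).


Original: 01110111
Step 1 - Invert all bits: 10001000
Step 2 - Add 1: 10001000 + 1
= 10001001 (represents -119)


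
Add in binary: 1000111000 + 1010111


Align and add column by column (LSB to MSB, carry propagating):
  01000111000
+ 00001010111
  -----------
  col 0: 0 + 1 + 0 (carry in) = 1 → bit 1, carry out 0
  col 1: 0 + 1 + 0 (carry in) = 1 → bit 1, carry out 0
  col 2: 0 + 1 + 0 (carry in) = 1 → bit 1, carry out 0
  col 3: 1 + 0 + 0 (carry in) = 1 → bit 1, carry out 0
  col 4: 1 + 1 + 0 (carry in) = 2 → bit 0, carry out 1
  col 5: 1 + 0 + 1 (carry in) = 2 → bit 0, carry out 1
  col 6: 0 + 1 + 1 (carry in) = 2 → bit 0, carry out 1
  col 7: 0 + 0 + 1 (carry in) = 1 → bit 1, carry out 0
  col 8: 0 + 0 + 0 (carry in) = 0 → bit 0, carry out 0
  col 9: 1 + 0 + 0 (carry in) = 1 → bit 1, carry out 0
  col 10: 0 + 0 + 0 (carry in) = 0 → bit 0, carry out 0
Reading bits MSB→LSB: 01010001111
Strip leading zeros: 1010001111
= 1010001111


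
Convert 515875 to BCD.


Each digit → 4-bit binary:
  5 → 0101
  1 → 0001
  5 → 0101
  8 → 1000
  7 → 0111
  5 → 0101
= 0101 0001 0101 1000 0111 0101


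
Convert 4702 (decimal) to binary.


Divide by 2 repeatedly:
4702 ÷ 2 = 2351 remainder 0
2351 ÷ 2 = 1175 remainder 1
1175 ÷ 2 = 587 remainder 1
587 ÷ 2 = 293 remainder 1
293 ÷ 2 = 146 remainder 1
146 ÷ 2 = 73 remainder 0
73 ÷ 2 = 36 remainder 1
36 ÷ 2 = 18 remainder 0
18 ÷ 2 = 9 remainder 0
9 ÷ 2 = 4 remainder 1
4 ÷ 2 = 2 remainder 0
2 ÷ 2 = 1 remainder 0
1 ÷ 2 = 0 remainder 1
Reading remainders bottom-up:
= 1001001011110


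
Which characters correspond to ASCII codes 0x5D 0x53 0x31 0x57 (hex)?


Codes (hex): 0x5D 0x53 0x31 0x57
Per-code ASCII lookup:
  0x5D = 93  (special character) → ']'
  0x53 = 83  (range 65-90: uppercase, 83 - 65 = 18) → 'S'
  0x31 = 49  (range 48-57: digits, 49 - 48 = 1) → '1'
  0x57 = 87  (range 65-90: uppercase, 87 - 65 = 22) → 'W'
= ']S1W'


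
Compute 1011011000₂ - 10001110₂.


Align and subtract column by column (LSB to MSB, borrowing when needed):
  1011011000
- 0010001110
  ----------
  col 0: (0 - 0 borrow-in) - 0 → 0 - 0 = 0, borrow out 0
  col 1: (0 - 0 borrow-in) - 1 → borrow from next column: (0+2) - 1 = 1, borrow out 1
  col 2: (0 - 1 borrow-in) - 1 → borrow from next column: (-1+2) - 1 = 0, borrow out 1
  col 3: (1 - 1 borrow-in) - 1 → borrow from next column: (0+2) - 1 = 1, borrow out 1
  col 4: (1 - 1 borrow-in) - 0 → 0 - 0 = 0, borrow out 0
  col 5: (0 - 0 borrow-in) - 0 → 0 - 0 = 0, borrow out 0
  col 6: (1 - 0 borrow-in) - 0 → 1 - 0 = 1, borrow out 0
  col 7: (1 - 0 borrow-in) - 1 → 1 - 1 = 0, borrow out 0
  col 8: (0 - 0 borrow-in) - 0 → 0 - 0 = 0, borrow out 0
  col 9: (1 - 0 borrow-in) - 0 → 1 - 0 = 1, borrow out 0
Reading bits MSB→LSB: 1001001010
Strip leading zeros: 1001001010
= 1001001010


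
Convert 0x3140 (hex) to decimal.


Positional values:
Position 0: 0 × 16^0 = 0 × 1 = 0
Position 1: 4 × 16^1 = 4 × 16 = 64
Position 2: 1 × 16^2 = 1 × 256 = 256
Position 3: 3 × 16^3 = 3 × 4096 = 12288
Sum = 0 + 64 + 256 + 12288
= 12608


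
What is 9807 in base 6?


Divide by 6 repeatedly:
9807 ÷ 6 = 1634 remainder 3
1634 ÷ 6 = 272 remainder 2
272 ÷ 6 = 45 remainder 2
45 ÷ 6 = 7 remainder 3
7 ÷ 6 = 1 remainder 1
1 ÷ 6 = 0 remainder 1
Reading remainders bottom-up:
= 113223


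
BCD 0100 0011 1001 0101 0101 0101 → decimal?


Each 4-bit group → digit:
  0100 → 4
  0011 → 3
  1001 → 9
  0101 → 5
  0101 → 5
  0101 → 5
= 439555


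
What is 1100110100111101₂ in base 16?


Group into 4-bit nibbles: 1100110100111101
  1100 = C
  1101 = D
  0011 = 3
  1101 = D
= 0xCD3D


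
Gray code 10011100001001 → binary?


Gray code: 10011100001001
MSB stays the same: 1
Each subsequent bit = prev_binary XOR current_gray:
  B[1] = 1 XOR 0 = 1
  B[2] = 1 XOR 0 = 1
  B[3] = 1 XOR 1 = 0
  B[4] = 0 XOR 1 = 1
  B[5] = 1 XOR 1 = 0
  B[6] = 0 XOR 0 = 0
  B[7] = 0 XOR 0 = 0
  B[8] = 0 XOR 0 = 0
  B[9] = 0 XOR 0 = 0
  B[10] = 0 XOR 1 = 1
  B[11] = 1 XOR 0 = 1
  B[12] = 1 XOR 0 = 1
  B[13] = 1 XOR 1 = 0
= 11101000001110 (14862 decimal)


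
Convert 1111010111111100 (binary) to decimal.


Positional values:
Bit 2: 1 × 2^2 = 4
Bit 3: 1 × 2^3 = 8
Bit 4: 1 × 2^4 = 16
Bit 5: 1 × 2^5 = 32
Bit 6: 1 × 2^6 = 64
Bit 7: 1 × 2^7 = 128
Bit 8: 1 × 2^8 = 256
Bit 10: 1 × 2^10 = 1024
Bit 12: 1 × 2^12 = 4096
Bit 13: 1 × 2^13 = 8192
Bit 14: 1 × 2^14 = 16384
Bit 15: 1 × 2^15 = 32768
Sum = 4 + 8 + 16 + 32 + 64 + 128 + 256 + 1024 + 4096 + 8192 + 16384 + 32768
= 62972


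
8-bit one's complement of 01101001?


Original: 01101001
Invert all bits:
  bit 0: 0 → 1
  bit 1: 1 → 0
  bit 2: 1 → 0
  bit 3: 0 → 1
  bit 4: 1 → 0
  bit 5: 0 → 1
  bit 6: 0 → 1
  bit 7: 1 → 0
= 10010110


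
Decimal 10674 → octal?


Divide by 8 repeatedly:
10674 ÷ 8 = 1334 remainder 2
1334 ÷ 8 = 166 remainder 6
166 ÷ 8 = 20 remainder 6
20 ÷ 8 = 2 remainder 4
2 ÷ 8 = 0 remainder 2
Reading remainders bottom-up:
= 0o24662


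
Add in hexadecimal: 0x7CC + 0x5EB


Align and add column by column (LSB to MSB, each column mod 16 with carry):
  07CC
+ 05EB
  ----
  col 0: C(12) + B(11) + 0 (carry in) = 23 → 7(7), carry out 1
  col 1: C(12) + E(14) + 1 (carry in) = 27 → B(11), carry out 1
  col 2: 7(7) + 5(5) + 1 (carry in) = 13 → D(13), carry out 0
  col 3: 0(0) + 0(0) + 0 (carry in) = 0 → 0(0), carry out 0
Reading digits MSB→LSB: 0DB7
Strip leading zeros: DB7
= 0xDB7


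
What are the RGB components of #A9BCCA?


Hex: #A9BCCA
R = A9₁₆ = 169
G = BC₁₆ = 188
B = CA₁₆ = 202
= RGB(169, 188, 202)


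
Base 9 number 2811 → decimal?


Positional values (base 9):
  1 × 9^0 = 1 × 1 = 1
  1 × 9^1 = 1 × 9 = 9
  8 × 9^2 = 8 × 81 = 648
  2 × 9^3 = 2 × 729 = 1458
Sum = 1 + 9 + 648 + 1458
= 2116


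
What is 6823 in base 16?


Divide by 16 repeatedly:
6823 ÷ 16 = 426 remainder 7 (7)
426 ÷ 16 = 26 remainder 10 (A)
26 ÷ 16 = 1 remainder 10 (A)
1 ÷ 16 = 0 remainder 1 (1)
Reading remainders bottom-up:
= 0x1AA7


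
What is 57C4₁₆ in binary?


Each hex digit → 4 binary bits:
  5 = 0101
  7 = 0111
  C = 1100
  4 = 0100
Concatenate: 0101 0111 1100 0100
= 0101011111000100


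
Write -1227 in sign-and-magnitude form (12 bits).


Sign bit: 1 (negative)
Magnitude: 1227 = 10011001011
= 110011001011


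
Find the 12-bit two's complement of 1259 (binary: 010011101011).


Original: 010011101011
Step 1 - Invert all bits: 101100010100
Step 2 - Add 1: 101100010100 + 1
= 101100010101 (represents -1259)


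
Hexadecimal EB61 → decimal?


Positional values:
Position 0: 1 × 16^0 = 1 × 1 = 1
Position 1: 6 × 16^1 = 6 × 16 = 96
Position 2: B × 16^2 = 11 × 256 = 2816
Position 3: E × 16^3 = 14 × 4096 = 57344
Sum = 1 + 96 + 2816 + 57344
= 60257


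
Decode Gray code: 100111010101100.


Gray code: 100111010101100
MSB stays the same: 1
Each subsequent bit = prev_binary XOR current_gray:
  B[1] = 1 XOR 0 = 1
  B[2] = 1 XOR 0 = 1
  B[3] = 1 XOR 1 = 0
  B[4] = 0 XOR 1 = 1
  B[5] = 1 XOR 1 = 0
  B[6] = 0 XOR 0 = 0
  B[7] = 0 XOR 1 = 1
  B[8] = 1 XOR 0 = 1
  B[9] = 1 XOR 1 = 0
  B[10] = 0 XOR 0 = 0
  B[11] = 0 XOR 1 = 1
  B[12] = 1 XOR 1 = 0
  B[13] = 0 XOR 0 = 0
  B[14] = 0 XOR 0 = 0
= 111010011001000 (29896 decimal)


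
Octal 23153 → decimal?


Positional values:
Position 0: 3 × 8^0 = 3
Position 1: 5 × 8^1 = 40
Position 2: 1 × 8^2 = 64
Position 3: 3 × 8^3 = 1536
Position 4: 2 × 8^4 = 8192
Sum = 3 + 40 + 64 + 1536 + 8192
= 9835


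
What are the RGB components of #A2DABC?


Hex: #A2DABC
R = A2₁₆ = 162
G = DA₁₆ = 218
B = BC₁₆ = 188
= RGB(162, 218, 188)


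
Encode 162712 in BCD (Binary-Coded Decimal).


Each digit → 4-bit binary:
  1 → 0001
  6 → 0110
  2 → 0010
  7 → 0111
  1 → 0001
  2 → 0010
= 0001 0110 0010 0111 0001 0010


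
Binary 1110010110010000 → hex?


Group into 4-bit nibbles: 1110010110010000
  1110 = E
  0101 = 5
  1001 = 9
  0000 = 0
= 0xE590


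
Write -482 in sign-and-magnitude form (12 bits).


Sign bit: 1 (negative)
Magnitude: 482 = 00111100010
= 100111100010


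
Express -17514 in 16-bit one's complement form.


Original: 0100010001101010
Invert all bits:
  bit 0: 0 → 1
  bit 1: 1 → 0
  bit 2: 0 → 1
  bit 3: 0 → 1
  bit 4: 0 → 1
  bit 5: 1 → 0
  bit 6: 0 → 1
  bit 7: 0 → 1
  bit 8: 0 → 1
  bit 9: 1 → 0
  bit 10: 1 → 0
  bit 11: 0 → 1
  bit 12: 1 → 0
  bit 13: 0 → 1
  bit 14: 1 → 0
  bit 15: 0 → 1
= 1011101110010101


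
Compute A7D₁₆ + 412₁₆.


Align and add column by column (LSB to MSB, each column mod 16 with carry):
  0A7D
+ 0412
  ----
  col 0: D(13) + 2(2) + 0 (carry in) = 15 → F(15), carry out 0
  col 1: 7(7) + 1(1) + 0 (carry in) = 8 → 8(8), carry out 0
  col 2: A(10) + 4(4) + 0 (carry in) = 14 → E(14), carry out 0
  col 3: 0(0) + 0(0) + 0 (carry in) = 0 → 0(0), carry out 0
Reading digits MSB→LSB: 0E8F
Strip leading zeros: E8F
= 0xE8F


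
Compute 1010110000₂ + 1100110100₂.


Align and add column by column (LSB to MSB, carry propagating):
  01010110000
+ 01100110100
  -----------
  col 0: 0 + 0 + 0 (carry in) = 0 → bit 0, carry out 0
  col 1: 0 + 0 + 0 (carry in) = 0 → bit 0, carry out 0
  col 2: 0 + 1 + 0 (carry in) = 1 → bit 1, carry out 0
  col 3: 0 + 0 + 0 (carry in) = 0 → bit 0, carry out 0
  col 4: 1 + 1 + 0 (carry in) = 2 → bit 0, carry out 1
  col 5: 1 + 1 + 1 (carry in) = 3 → bit 1, carry out 1
  col 6: 0 + 0 + 1 (carry in) = 1 → bit 1, carry out 0
  col 7: 1 + 0 + 0 (carry in) = 1 → bit 1, carry out 0
  col 8: 0 + 1 + 0 (carry in) = 1 → bit 1, carry out 0
  col 9: 1 + 1 + 0 (carry in) = 2 → bit 0, carry out 1
  col 10: 0 + 0 + 1 (carry in) = 1 → bit 1, carry out 0
Reading bits MSB→LSB: 10111100100
Strip leading zeros: 10111100100
= 10111100100


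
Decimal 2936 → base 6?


Divide by 6 repeatedly:
2936 ÷ 6 = 489 remainder 2
489 ÷ 6 = 81 remainder 3
81 ÷ 6 = 13 remainder 3
13 ÷ 6 = 2 remainder 1
2 ÷ 6 = 0 remainder 2
Reading remainders bottom-up:
= 21332


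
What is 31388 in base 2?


Divide by 2 repeatedly:
31388 ÷ 2 = 15694 remainder 0
15694 ÷ 2 = 7847 remainder 0
7847 ÷ 2 = 3923 remainder 1
3923 ÷ 2 = 1961 remainder 1
1961 ÷ 2 = 980 remainder 1
980 ÷ 2 = 490 remainder 0
490 ÷ 2 = 245 remainder 0
245 ÷ 2 = 122 remainder 1
122 ÷ 2 = 61 remainder 0
61 ÷ 2 = 30 remainder 1
30 ÷ 2 = 15 remainder 0
15 ÷ 2 = 7 remainder 1
7 ÷ 2 = 3 remainder 1
3 ÷ 2 = 1 remainder 1
1 ÷ 2 = 0 remainder 1
Reading remainders bottom-up:
= 111101010011100


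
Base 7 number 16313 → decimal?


Positional values (base 7):
  3 × 7^0 = 3 × 1 = 3
  1 × 7^1 = 1 × 7 = 7
  3 × 7^2 = 3 × 49 = 147
  6 × 7^3 = 6 × 343 = 2058
  1 × 7^4 = 1 × 2401 = 2401
Sum = 3 + 7 + 147 + 2058 + 2401
= 4616


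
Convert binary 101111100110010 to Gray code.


Binary: 101111100110010
Gray code: G = B XOR (B >> 1)
B >> 1 = 010111110011001
101111100110010 XOR 010111110011001:
  1 XOR 0 = 1
  0 XOR 1 = 1
  1 XOR 0 = 1
  1 XOR 1 = 0
  1 XOR 1 = 0
  1 XOR 1 = 0
  1 XOR 1 = 0
  0 XOR 1 = 1
  0 XOR 0 = 0
  1 XOR 0 = 1
  1 XOR 1 = 0
  0 XOR 1 = 1
  0 XOR 0 = 0
  1 XOR 0 = 1
  0 XOR 1 = 1
= 111000010101011


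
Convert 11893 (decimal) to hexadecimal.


Divide by 16 repeatedly:
11893 ÷ 16 = 743 remainder 5 (5)
743 ÷ 16 = 46 remainder 7 (7)
46 ÷ 16 = 2 remainder 14 (E)
2 ÷ 16 = 0 remainder 2 (2)
Reading remainders bottom-up:
= 0x2E75


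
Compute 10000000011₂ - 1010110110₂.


Align and subtract column by column (LSB to MSB, borrowing when needed):
  10000000011
- 01010110110
  -----------
  col 0: (1 - 0 borrow-in) - 0 → 1 - 0 = 1, borrow out 0
  col 1: (1 - 0 borrow-in) - 1 → 1 - 1 = 0, borrow out 0
  col 2: (0 - 0 borrow-in) - 1 → borrow from next column: (0+2) - 1 = 1, borrow out 1
  col 3: (0 - 1 borrow-in) - 0 → borrow from next column: (-1+2) - 0 = 1, borrow out 1
  col 4: (0 - 1 borrow-in) - 1 → borrow from next column: (-1+2) - 1 = 0, borrow out 1
  col 5: (0 - 1 borrow-in) - 1 → borrow from next column: (-1+2) - 1 = 0, borrow out 1
  col 6: (0 - 1 borrow-in) - 0 → borrow from next column: (-1+2) - 0 = 1, borrow out 1
  col 7: (0 - 1 borrow-in) - 1 → borrow from next column: (-1+2) - 1 = 0, borrow out 1
  col 8: (0 - 1 borrow-in) - 0 → borrow from next column: (-1+2) - 0 = 1, borrow out 1
  col 9: (0 - 1 borrow-in) - 1 → borrow from next column: (-1+2) - 1 = 0, borrow out 1
  col 10: (1 - 1 borrow-in) - 0 → 0 - 0 = 0, borrow out 0
Reading bits MSB→LSB: 00101001101
Strip leading zeros: 101001101
= 101001101


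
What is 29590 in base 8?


Divide by 8 repeatedly:
29590 ÷ 8 = 3698 remainder 6
3698 ÷ 8 = 462 remainder 2
462 ÷ 8 = 57 remainder 6
57 ÷ 8 = 7 remainder 1
7 ÷ 8 = 0 remainder 7
Reading remainders bottom-up:
= 0o71626


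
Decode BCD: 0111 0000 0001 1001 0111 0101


Each 4-bit group → digit:
  0111 → 7
  0000 → 0
  0001 → 1
  1001 → 9
  0111 → 7
  0101 → 5
= 701975


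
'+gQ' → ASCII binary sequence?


String: '+gQ'  (3 characters)
Per-character ASCII lookup:
  '+': special character: '+' = 43 → 101011
  'g': lowercase starts at 97: 'g' = 97 + 6 = 103 → 1100111
  'Q': uppercase starts at 65: 'Q' = 65 + 16 = 81 → 1010001
= 101011 1100111 1010001


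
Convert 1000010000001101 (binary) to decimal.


Positional values:
Bit 0: 1 × 2^0 = 1
Bit 2: 1 × 2^2 = 4
Bit 3: 1 × 2^3 = 8
Bit 10: 1 × 2^10 = 1024
Bit 15: 1 × 2^15 = 32768
Sum = 1 + 4 + 8 + 1024 + 32768
= 33805


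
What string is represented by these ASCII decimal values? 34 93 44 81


Codes (decimal): 34 93 44 81
Per-code ASCII lookup:
  34  (special character) → '"'
  93  (special character) → ']'
  44  (special character) → ','
  81  (range 65-90: uppercase, 81 - 65 = 16) → 'Q'
= '"],Q'


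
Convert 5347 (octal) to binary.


Each octal digit → 3 binary bits:
  5 = 101
  3 = 011
  4 = 100
  7 = 111
Concatenate: 101 011 100 111
= 101011100111


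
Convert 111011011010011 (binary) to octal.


Group into 3-bit groups: 111011011010011
  111 = 7
  011 = 3
  011 = 3
  010 = 2
  011 = 3
= 0o73323


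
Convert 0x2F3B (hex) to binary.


Each hex digit → 4 binary bits:
  2 = 0010
  F = 1111
  3 = 0011
  B = 1011
Concatenate: 0010 1111 0011 1011
= 0010111100111011


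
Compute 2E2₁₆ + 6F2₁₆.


Align and add column by column (LSB to MSB, each column mod 16 with carry):
  02E2
+ 06F2
  ----
  col 0: 2(2) + 2(2) + 0 (carry in) = 4 → 4(4), carry out 0
  col 1: E(14) + F(15) + 0 (carry in) = 29 → D(13), carry out 1
  col 2: 2(2) + 6(6) + 1 (carry in) = 9 → 9(9), carry out 0
  col 3: 0(0) + 0(0) + 0 (carry in) = 0 → 0(0), carry out 0
Reading digits MSB→LSB: 09D4
Strip leading zeros: 9D4
= 0x9D4


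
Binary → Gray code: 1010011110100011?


Binary: 1010011110100011
Gray code: G = B XOR (B >> 1)
B >> 1 = 0101001111010001
1010011110100011 XOR 0101001111010001:
  1 XOR 0 = 1
  0 XOR 1 = 1
  1 XOR 0 = 1
  0 XOR 1 = 1
  0 XOR 0 = 0
  1 XOR 0 = 1
  1 XOR 1 = 0
  1 XOR 1 = 0
  1 XOR 1 = 0
  0 XOR 1 = 1
  1 XOR 0 = 1
  0 XOR 1 = 1
  0 XOR 0 = 0
  0 XOR 0 = 0
  1 XOR 0 = 1
  1 XOR 1 = 0
= 1111010001110010


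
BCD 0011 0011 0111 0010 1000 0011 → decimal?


Each 4-bit group → digit:
  0011 → 3
  0011 → 3
  0111 → 7
  0010 → 2
  1000 → 8
  0011 → 3
= 337283


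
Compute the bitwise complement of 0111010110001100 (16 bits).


Original: 0111010110001100
Invert all bits:
  bit 0: 0 → 1
  bit 1: 1 → 0
  bit 2: 1 → 0
  bit 3: 1 → 0
  bit 4: 0 → 1
  bit 5: 1 → 0
  bit 6: 0 → 1
  bit 7: 1 → 0
  bit 8: 1 → 0
  bit 9: 0 → 1
  bit 10: 0 → 1
  bit 11: 0 → 1
  bit 12: 1 → 0
  bit 13: 1 → 0
  bit 14: 0 → 1
  bit 15: 0 → 1
= 1000101001110011


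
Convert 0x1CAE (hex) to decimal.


Positional values:
Position 0: E × 16^0 = 14 × 1 = 14
Position 1: A × 16^1 = 10 × 16 = 160
Position 2: C × 16^2 = 12 × 256 = 3072
Position 3: 1 × 16^3 = 1 × 4096 = 4096
Sum = 14 + 160 + 3072 + 4096
= 7342


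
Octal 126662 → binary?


Each octal digit → 3 binary bits:
  1 = 001
  2 = 010
  6 = 110
  6 = 110
  6 = 110
  2 = 010
Concatenate: 001 010 110 110 110 010
= 001010110110110010


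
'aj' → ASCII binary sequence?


String: 'aj'  (2 characters)
Per-character ASCII lookup:
  'a': lowercase starts at 97: 'a' = 97 + 0 = 97 → 1100001
  'j': lowercase starts at 97: 'j' = 97 + 9 = 106 → 1101010
= 1100001 1101010


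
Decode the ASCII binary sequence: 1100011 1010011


Codes (binary): 1100011 1010011
Per-code ASCII lookup:
  1100011 = 99  (range 97-122: lowercase, 99 - 97 = 2) → 'c'
  1010011 = 83  (range 65-90: uppercase, 83 - 65 = 18) → 'S'
= 'cS'


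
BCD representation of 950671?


Each digit → 4-bit binary:
  9 → 1001
  5 → 0101
  0 → 0000
  6 → 0110
  7 → 0111
  1 → 0001
= 1001 0101 0000 0110 0111 0001


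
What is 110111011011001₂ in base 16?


Group into 4-bit nibbles: 0110111011011001
  0110 = 6
  1110 = E
  1101 = D
  1001 = 9
= 0x6ED9


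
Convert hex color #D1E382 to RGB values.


Hex: #D1E382
R = D1₁₆ = 209
G = E3₁₆ = 227
B = 82₁₆ = 130
= RGB(209, 227, 130)


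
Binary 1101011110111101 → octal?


Group into 3-bit groups: 001101011110111101
  001 = 1
  101 = 5
  011 = 3
  110 = 6
  111 = 7
  101 = 5
= 0o153675


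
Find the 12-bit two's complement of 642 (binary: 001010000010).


Original: 001010000010
Step 1 - Invert all bits: 110101111101
Step 2 - Add 1: 110101111101 + 1
= 110101111110 (represents -642)


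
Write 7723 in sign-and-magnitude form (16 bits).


Sign bit: 0 (positive)
Magnitude: 7723 = 001111000101011
= 0001111000101011


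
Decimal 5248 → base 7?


Divide by 7 repeatedly:
5248 ÷ 7 = 749 remainder 5
749 ÷ 7 = 107 remainder 0
107 ÷ 7 = 15 remainder 2
15 ÷ 7 = 2 remainder 1
2 ÷ 7 = 0 remainder 2
Reading remainders bottom-up:
= 21205


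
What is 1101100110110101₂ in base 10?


Positional values:
Bit 0: 1 × 2^0 = 1
Bit 2: 1 × 2^2 = 4
Bit 4: 1 × 2^4 = 16
Bit 5: 1 × 2^5 = 32
Bit 7: 1 × 2^7 = 128
Bit 8: 1 × 2^8 = 256
Bit 11: 1 × 2^11 = 2048
Bit 12: 1 × 2^12 = 4096
Bit 14: 1 × 2^14 = 16384
Bit 15: 1 × 2^15 = 32768
Sum = 1 + 4 + 16 + 32 + 128 + 256 + 2048 + 4096 + 16384 + 32768
= 55733


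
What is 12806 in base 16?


Divide by 16 repeatedly:
12806 ÷ 16 = 800 remainder 6 (6)
800 ÷ 16 = 50 remainder 0 (0)
50 ÷ 16 = 3 remainder 2 (2)
3 ÷ 16 = 0 remainder 3 (3)
Reading remainders bottom-up:
= 0x3206


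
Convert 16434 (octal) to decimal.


Positional values:
Position 0: 4 × 8^0 = 4
Position 1: 3 × 8^1 = 24
Position 2: 4 × 8^2 = 256
Position 3: 6 × 8^3 = 3072
Position 4: 1 × 8^4 = 4096
Sum = 4 + 24 + 256 + 3072 + 4096
= 7452


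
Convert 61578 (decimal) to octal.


Divide by 8 repeatedly:
61578 ÷ 8 = 7697 remainder 2
7697 ÷ 8 = 962 remainder 1
962 ÷ 8 = 120 remainder 2
120 ÷ 8 = 15 remainder 0
15 ÷ 8 = 1 remainder 7
1 ÷ 8 = 0 remainder 1
Reading remainders bottom-up:
= 0o170212


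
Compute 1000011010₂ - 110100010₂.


Align and subtract column by column (LSB to MSB, borrowing when needed):
  1000011010
- 0110100010
  ----------
  col 0: (0 - 0 borrow-in) - 0 → 0 - 0 = 0, borrow out 0
  col 1: (1 - 0 borrow-in) - 1 → 1 - 1 = 0, borrow out 0
  col 2: (0 - 0 borrow-in) - 0 → 0 - 0 = 0, borrow out 0
  col 3: (1 - 0 borrow-in) - 0 → 1 - 0 = 1, borrow out 0
  col 4: (1 - 0 borrow-in) - 0 → 1 - 0 = 1, borrow out 0
  col 5: (0 - 0 borrow-in) - 1 → borrow from next column: (0+2) - 1 = 1, borrow out 1
  col 6: (0 - 1 borrow-in) - 0 → borrow from next column: (-1+2) - 0 = 1, borrow out 1
  col 7: (0 - 1 borrow-in) - 1 → borrow from next column: (-1+2) - 1 = 0, borrow out 1
  col 8: (0 - 1 borrow-in) - 1 → borrow from next column: (-1+2) - 1 = 0, borrow out 1
  col 9: (1 - 1 borrow-in) - 0 → 0 - 0 = 0, borrow out 0
Reading bits MSB→LSB: 0001111000
Strip leading zeros: 1111000
= 1111000


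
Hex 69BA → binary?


Each hex digit → 4 binary bits:
  6 = 0110
  9 = 1001
  B = 1011
  A = 1010
Concatenate: 0110 1001 1011 1010
= 0110100110111010


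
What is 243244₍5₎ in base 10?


Positional values (base 5):
  4 × 5^0 = 4 × 1 = 4
  4 × 5^1 = 4 × 5 = 20
  2 × 5^2 = 2 × 25 = 50
  3 × 5^3 = 3 × 125 = 375
  4 × 5^4 = 4 × 625 = 2500
  2 × 5^5 = 2 × 3125 = 6250
Sum = 4 + 20 + 50 + 375 + 2500 + 6250
= 9199


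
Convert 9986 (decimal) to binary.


Divide by 2 repeatedly:
9986 ÷ 2 = 4993 remainder 0
4993 ÷ 2 = 2496 remainder 1
2496 ÷ 2 = 1248 remainder 0
1248 ÷ 2 = 624 remainder 0
624 ÷ 2 = 312 remainder 0
312 ÷ 2 = 156 remainder 0
156 ÷ 2 = 78 remainder 0
78 ÷ 2 = 39 remainder 0
39 ÷ 2 = 19 remainder 1
19 ÷ 2 = 9 remainder 1
9 ÷ 2 = 4 remainder 1
4 ÷ 2 = 2 remainder 0
2 ÷ 2 = 1 remainder 0
1 ÷ 2 = 0 remainder 1
Reading remainders bottom-up:
= 10011100000010


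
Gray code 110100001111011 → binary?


Gray code: 110100001111011
MSB stays the same: 1
Each subsequent bit = prev_binary XOR current_gray:
  B[1] = 1 XOR 1 = 0
  B[2] = 0 XOR 0 = 0
  B[3] = 0 XOR 1 = 1
  B[4] = 1 XOR 0 = 1
  B[5] = 1 XOR 0 = 1
  B[6] = 1 XOR 0 = 1
  B[7] = 1 XOR 0 = 1
  B[8] = 1 XOR 1 = 0
  B[9] = 0 XOR 1 = 1
  B[10] = 1 XOR 1 = 0
  B[11] = 0 XOR 1 = 1
  B[12] = 1 XOR 0 = 1
  B[13] = 1 XOR 1 = 0
  B[14] = 0 XOR 1 = 1
= 100111110101101 (20397 decimal)


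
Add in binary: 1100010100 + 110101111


Align and add column by column (LSB to MSB, carry propagating):
  01100010100
+ 00110101111
  -----------
  col 0: 0 + 1 + 0 (carry in) = 1 → bit 1, carry out 0
  col 1: 0 + 1 + 0 (carry in) = 1 → bit 1, carry out 0
  col 2: 1 + 1 + 0 (carry in) = 2 → bit 0, carry out 1
  col 3: 0 + 1 + 1 (carry in) = 2 → bit 0, carry out 1
  col 4: 1 + 0 + 1 (carry in) = 2 → bit 0, carry out 1
  col 5: 0 + 1 + 1 (carry in) = 2 → bit 0, carry out 1
  col 6: 0 + 0 + 1 (carry in) = 1 → bit 1, carry out 0
  col 7: 0 + 1 + 0 (carry in) = 1 → bit 1, carry out 0
  col 8: 1 + 1 + 0 (carry in) = 2 → bit 0, carry out 1
  col 9: 1 + 0 + 1 (carry in) = 2 → bit 0, carry out 1
  col 10: 0 + 0 + 1 (carry in) = 1 → bit 1, carry out 0
Reading bits MSB→LSB: 10011000011
Strip leading zeros: 10011000011
= 10011000011


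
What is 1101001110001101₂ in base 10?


Positional values:
Bit 0: 1 × 2^0 = 1
Bit 2: 1 × 2^2 = 4
Bit 3: 1 × 2^3 = 8
Bit 7: 1 × 2^7 = 128
Bit 8: 1 × 2^8 = 256
Bit 9: 1 × 2^9 = 512
Bit 12: 1 × 2^12 = 4096
Bit 14: 1 × 2^14 = 16384
Bit 15: 1 × 2^15 = 32768
Sum = 1 + 4 + 8 + 128 + 256 + 512 + 4096 + 16384 + 32768
= 54157


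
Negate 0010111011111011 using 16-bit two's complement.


Original: 0010111011111011
Step 1 - Invert all bits: 1101000100000100
Step 2 - Add 1: 1101000100000100 + 1
= 1101000100000101 (represents -12027)


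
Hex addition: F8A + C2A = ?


Align and add column by column (LSB to MSB, each column mod 16 with carry):
  0F8A
+ 0C2A
  ----
  col 0: A(10) + A(10) + 0 (carry in) = 20 → 4(4), carry out 1
  col 1: 8(8) + 2(2) + 1 (carry in) = 11 → B(11), carry out 0
  col 2: F(15) + C(12) + 0 (carry in) = 27 → B(11), carry out 1
  col 3: 0(0) + 0(0) + 1 (carry in) = 1 → 1(1), carry out 0
Reading digits MSB→LSB: 1BB4
Strip leading zeros: 1BB4
= 0x1BB4


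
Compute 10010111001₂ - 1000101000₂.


Align and subtract column by column (LSB to MSB, borrowing when needed):
  10010111001
- 01000101000
  -----------
  col 0: (1 - 0 borrow-in) - 0 → 1 - 0 = 1, borrow out 0
  col 1: (0 - 0 borrow-in) - 0 → 0 - 0 = 0, borrow out 0
  col 2: (0 - 0 borrow-in) - 0 → 0 - 0 = 0, borrow out 0
  col 3: (1 - 0 borrow-in) - 1 → 1 - 1 = 0, borrow out 0
  col 4: (1 - 0 borrow-in) - 0 → 1 - 0 = 1, borrow out 0
  col 5: (1 - 0 borrow-in) - 1 → 1 - 1 = 0, borrow out 0
  col 6: (0 - 0 borrow-in) - 0 → 0 - 0 = 0, borrow out 0
  col 7: (1 - 0 borrow-in) - 0 → 1 - 0 = 1, borrow out 0
  col 8: (0 - 0 borrow-in) - 0 → 0 - 0 = 0, borrow out 0
  col 9: (0 - 0 borrow-in) - 1 → borrow from next column: (0+2) - 1 = 1, borrow out 1
  col 10: (1 - 1 borrow-in) - 0 → 0 - 0 = 0, borrow out 0
Reading bits MSB→LSB: 01010010001
Strip leading zeros: 1010010001
= 1010010001


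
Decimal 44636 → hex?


Divide by 16 repeatedly:
44636 ÷ 16 = 2789 remainder 12 (C)
2789 ÷ 16 = 174 remainder 5 (5)
174 ÷ 16 = 10 remainder 14 (E)
10 ÷ 16 = 0 remainder 10 (A)
Reading remainders bottom-up:
= 0xAE5C


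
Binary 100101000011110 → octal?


Group into 3-bit groups: 100101000011110
  100 = 4
  101 = 5
  000 = 0
  011 = 3
  110 = 6
= 0o45036


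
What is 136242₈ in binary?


Each octal digit → 3 binary bits:
  1 = 001
  3 = 011
  6 = 110
  2 = 010
  4 = 100
  2 = 010
Concatenate: 001 011 110 010 100 010
= 001011110010100010


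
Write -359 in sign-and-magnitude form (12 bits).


Sign bit: 1 (negative)
Magnitude: 359 = 00101100111
= 100101100111


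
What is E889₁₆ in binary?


Each hex digit → 4 binary bits:
  E = 1110
  8 = 1000
  8 = 1000
  9 = 1001
Concatenate: 1110 1000 1000 1001
= 1110100010001001


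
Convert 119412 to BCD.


Each digit → 4-bit binary:
  1 → 0001
  1 → 0001
  9 → 1001
  4 → 0100
  1 → 0001
  2 → 0010
= 0001 0001 1001 0100 0001 0010


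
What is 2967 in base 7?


Divide by 7 repeatedly:
2967 ÷ 7 = 423 remainder 6
423 ÷ 7 = 60 remainder 3
60 ÷ 7 = 8 remainder 4
8 ÷ 7 = 1 remainder 1
1 ÷ 7 = 0 remainder 1
Reading remainders bottom-up:
= 11436


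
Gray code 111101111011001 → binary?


Gray code: 111101111011001
MSB stays the same: 1
Each subsequent bit = prev_binary XOR current_gray:
  B[1] = 1 XOR 1 = 0
  B[2] = 0 XOR 1 = 1
  B[3] = 1 XOR 1 = 0
  B[4] = 0 XOR 0 = 0
  B[5] = 0 XOR 1 = 1
  B[6] = 1 XOR 1 = 0
  B[7] = 0 XOR 1 = 1
  B[8] = 1 XOR 1 = 0
  B[9] = 0 XOR 0 = 0
  B[10] = 0 XOR 1 = 1
  B[11] = 1 XOR 1 = 0
  B[12] = 0 XOR 0 = 0
  B[13] = 0 XOR 0 = 0
  B[14] = 0 XOR 1 = 1
= 101001010010001 (21137 decimal)


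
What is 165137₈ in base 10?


Positional values:
Position 0: 7 × 8^0 = 7
Position 1: 3 × 8^1 = 24
Position 2: 1 × 8^2 = 64
Position 3: 5 × 8^3 = 2560
Position 4: 6 × 8^4 = 24576
Position 5: 1 × 8^5 = 32768
Sum = 7 + 24 + 64 + 2560 + 24576 + 32768
= 59999


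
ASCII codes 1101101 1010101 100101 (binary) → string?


Codes (binary): 1101101 1010101 100101
Per-code ASCII lookup:
  1101101 = 109  (range 97-122: lowercase, 109 - 97 = 12) → 'm'
  1010101 = 85  (range 65-90: uppercase, 85 - 65 = 20) → 'U'
  100101 = 37  (special character) → '%'
= 'mU%'


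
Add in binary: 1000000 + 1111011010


Align and add column by column (LSB to MSB, carry propagating):
  00001000000
+ 01111011010
  -----------
  col 0: 0 + 0 + 0 (carry in) = 0 → bit 0, carry out 0
  col 1: 0 + 1 + 0 (carry in) = 1 → bit 1, carry out 0
  col 2: 0 + 0 + 0 (carry in) = 0 → bit 0, carry out 0
  col 3: 0 + 1 + 0 (carry in) = 1 → bit 1, carry out 0
  col 4: 0 + 1 + 0 (carry in) = 1 → bit 1, carry out 0
  col 5: 0 + 0 + 0 (carry in) = 0 → bit 0, carry out 0
  col 6: 1 + 1 + 0 (carry in) = 2 → bit 0, carry out 1
  col 7: 0 + 1 + 1 (carry in) = 2 → bit 0, carry out 1
  col 8: 0 + 1 + 1 (carry in) = 2 → bit 0, carry out 1
  col 9: 0 + 1 + 1 (carry in) = 2 → bit 0, carry out 1
  col 10: 0 + 0 + 1 (carry in) = 1 → bit 1, carry out 0
Reading bits MSB→LSB: 10000011010
Strip leading zeros: 10000011010
= 10000011010


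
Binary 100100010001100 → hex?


Group into 4-bit nibbles: 0100100010001100
  0100 = 4
  1000 = 8
  1000 = 8
  1100 = C
= 0x488C


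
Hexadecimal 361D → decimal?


Positional values:
Position 0: D × 16^0 = 13 × 1 = 13
Position 1: 1 × 16^1 = 1 × 16 = 16
Position 2: 6 × 16^2 = 6 × 256 = 1536
Position 3: 3 × 16^3 = 3 × 4096 = 12288
Sum = 13 + 16 + 1536 + 12288
= 13853


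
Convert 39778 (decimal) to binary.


Divide by 2 repeatedly:
39778 ÷ 2 = 19889 remainder 0
19889 ÷ 2 = 9944 remainder 1
9944 ÷ 2 = 4972 remainder 0
4972 ÷ 2 = 2486 remainder 0
2486 ÷ 2 = 1243 remainder 0
1243 ÷ 2 = 621 remainder 1
621 ÷ 2 = 310 remainder 1
310 ÷ 2 = 155 remainder 0
155 ÷ 2 = 77 remainder 1
77 ÷ 2 = 38 remainder 1
38 ÷ 2 = 19 remainder 0
19 ÷ 2 = 9 remainder 1
9 ÷ 2 = 4 remainder 1
4 ÷ 2 = 2 remainder 0
2 ÷ 2 = 1 remainder 0
1 ÷ 2 = 0 remainder 1
Reading remainders bottom-up:
= 1001101101100010


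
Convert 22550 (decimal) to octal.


Divide by 8 repeatedly:
22550 ÷ 8 = 2818 remainder 6
2818 ÷ 8 = 352 remainder 2
352 ÷ 8 = 44 remainder 0
44 ÷ 8 = 5 remainder 4
5 ÷ 8 = 0 remainder 5
Reading remainders bottom-up:
= 0o54026


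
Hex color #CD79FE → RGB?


Hex: #CD79FE
R = CD₁₆ = 205
G = 79₁₆ = 121
B = FE₁₆ = 254
= RGB(205, 121, 254)


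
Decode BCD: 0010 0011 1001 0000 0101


Each 4-bit group → digit:
  0010 → 2
  0011 → 3
  1001 → 9
  0000 → 0
  0101 → 5
= 23905


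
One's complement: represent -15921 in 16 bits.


Original: 0011111000110001
Invert all bits:
  bit 0: 0 → 1
  bit 1: 0 → 1
  bit 2: 1 → 0
  bit 3: 1 → 0
  bit 4: 1 → 0
  bit 5: 1 → 0
  bit 6: 1 → 0
  bit 7: 0 → 1
  bit 8: 0 → 1
  bit 9: 0 → 1
  bit 10: 1 → 0
  bit 11: 1 → 0
  bit 12: 0 → 1
  bit 13: 0 → 1
  bit 14: 0 → 1
  bit 15: 1 → 0
= 1100000111001110


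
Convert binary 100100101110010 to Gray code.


Binary: 100100101110010
Gray code: G = B XOR (B >> 1)
B >> 1 = 010010010111001
100100101110010 XOR 010010010111001:
  1 XOR 0 = 1
  0 XOR 1 = 1
  0 XOR 0 = 0
  1 XOR 0 = 1
  0 XOR 1 = 1
  0 XOR 0 = 0
  1 XOR 0 = 1
  0 XOR 1 = 1
  1 XOR 0 = 1
  1 XOR 1 = 0
  1 XOR 1 = 0
  0 XOR 1 = 1
  0 XOR 0 = 0
  1 XOR 0 = 1
  0 XOR 1 = 1
= 110110111001011


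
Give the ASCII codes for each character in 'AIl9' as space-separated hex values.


String: 'AIl9'  (4 characters)
Per-character ASCII lookup:
  'A': uppercase starts at 65: 'A' = 65 + 0 = 65 → 0x41
  'I': uppercase starts at 65: 'I' = 65 + 8 = 73 → 0x49
  'l': lowercase starts at 97: 'l' = 97 + 11 = 108 → 0x6C
  '9': digits start at 48: '9' = 48 + 9 = 57 → 0x39
= 0x41 0x49 0x6C 0x39


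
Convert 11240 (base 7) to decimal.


Positional values (base 7):
  0 × 7^0 = 0 × 1 = 0
  4 × 7^1 = 4 × 7 = 28
  2 × 7^2 = 2 × 49 = 98
  1 × 7^3 = 1 × 343 = 343
  1 × 7^4 = 1 × 2401 = 2401
Sum = 0 + 28 + 98 + 343 + 2401
= 2870


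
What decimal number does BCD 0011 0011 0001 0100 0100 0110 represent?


Each 4-bit group → digit:
  0011 → 3
  0011 → 3
  0001 → 1
  0100 → 4
  0100 → 4
  0110 → 6
= 331446


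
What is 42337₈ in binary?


Each octal digit → 3 binary bits:
  4 = 100
  2 = 010
  3 = 011
  3 = 011
  7 = 111
Concatenate: 100 010 011 011 111
= 100010011011111


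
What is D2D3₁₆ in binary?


Each hex digit → 4 binary bits:
  D = 1101
  2 = 0010
  D = 1101
  3 = 0011
Concatenate: 1101 0010 1101 0011
= 1101001011010011


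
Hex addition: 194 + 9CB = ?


Align and add column by column (LSB to MSB, each column mod 16 with carry):
  0194
+ 09CB
  ----
  col 0: 4(4) + B(11) + 0 (carry in) = 15 → F(15), carry out 0
  col 1: 9(9) + C(12) + 0 (carry in) = 21 → 5(5), carry out 1
  col 2: 1(1) + 9(9) + 1 (carry in) = 11 → B(11), carry out 0
  col 3: 0(0) + 0(0) + 0 (carry in) = 0 → 0(0), carry out 0
Reading digits MSB→LSB: 0B5F
Strip leading zeros: B5F
= 0xB5F


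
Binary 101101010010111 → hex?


Group into 4-bit nibbles: 0101101010010111
  0101 = 5
  1010 = A
  1001 = 9
  0111 = 7
= 0x5A97


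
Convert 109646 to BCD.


Each digit → 4-bit binary:
  1 → 0001
  0 → 0000
  9 → 1001
  6 → 0110
  4 → 0100
  6 → 0110
= 0001 0000 1001 0110 0100 0110


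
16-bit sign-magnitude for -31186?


Sign bit: 1 (negative)
Magnitude: 31186 = 111100111010010
= 1111100111010010


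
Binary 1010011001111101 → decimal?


Positional values:
Bit 0: 1 × 2^0 = 1
Bit 2: 1 × 2^2 = 4
Bit 3: 1 × 2^3 = 8
Bit 4: 1 × 2^4 = 16
Bit 5: 1 × 2^5 = 32
Bit 6: 1 × 2^6 = 64
Bit 9: 1 × 2^9 = 512
Bit 10: 1 × 2^10 = 1024
Bit 13: 1 × 2^13 = 8192
Bit 15: 1 × 2^15 = 32768
Sum = 1 + 4 + 8 + 16 + 32 + 64 + 512 + 1024 + 8192 + 32768
= 42621


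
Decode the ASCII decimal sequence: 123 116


Codes (decimal): 123 116
Per-code ASCII lookup:
  123  (special character) → '{'
  116  (range 97-122: lowercase, 116 - 97 = 19) → 't'
= '{t'


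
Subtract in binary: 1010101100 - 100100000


Align and subtract column by column (LSB to MSB, borrowing when needed):
  1010101100
- 0100100000
  ----------
  col 0: (0 - 0 borrow-in) - 0 → 0 - 0 = 0, borrow out 0
  col 1: (0 - 0 borrow-in) - 0 → 0 - 0 = 0, borrow out 0
  col 2: (1 - 0 borrow-in) - 0 → 1 - 0 = 1, borrow out 0
  col 3: (1 - 0 borrow-in) - 0 → 1 - 0 = 1, borrow out 0
  col 4: (0 - 0 borrow-in) - 0 → 0 - 0 = 0, borrow out 0
  col 5: (1 - 0 borrow-in) - 1 → 1 - 1 = 0, borrow out 0
  col 6: (0 - 0 borrow-in) - 0 → 0 - 0 = 0, borrow out 0
  col 7: (1 - 0 borrow-in) - 0 → 1 - 0 = 1, borrow out 0
  col 8: (0 - 0 borrow-in) - 1 → borrow from next column: (0+2) - 1 = 1, borrow out 1
  col 9: (1 - 1 borrow-in) - 0 → 0 - 0 = 0, borrow out 0
Reading bits MSB→LSB: 0110001100
Strip leading zeros: 110001100
= 110001100
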